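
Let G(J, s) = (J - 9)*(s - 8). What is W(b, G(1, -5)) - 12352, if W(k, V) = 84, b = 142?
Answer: -12268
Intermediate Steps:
G(J, s) = (-9 + J)*(-8 + s)
W(b, G(1, -5)) - 12352 = 84 - 12352 = -12268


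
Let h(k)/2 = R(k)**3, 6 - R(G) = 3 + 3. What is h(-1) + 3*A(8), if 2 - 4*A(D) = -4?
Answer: 9/2 ≈ 4.5000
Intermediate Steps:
A(D) = 3/2 (A(D) = 1/2 - 1/4*(-4) = 1/2 + 1 = 3/2)
R(G) = 0 (R(G) = 6 - (3 + 3) = 6 - 1*6 = 6 - 6 = 0)
h(k) = 0 (h(k) = 2*0**3 = 2*0 = 0)
h(-1) + 3*A(8) = 0 + 3*(3/2) = 0 + 9/2 = 9/2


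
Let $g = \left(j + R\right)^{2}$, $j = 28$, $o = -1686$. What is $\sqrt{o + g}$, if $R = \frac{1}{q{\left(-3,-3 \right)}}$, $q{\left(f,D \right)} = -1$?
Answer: $i \sqrt{957} \approx 30.935 i$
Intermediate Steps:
$R = -1$ ($R = \frac{1}{-1} = -1$)
$g = 729$ ($g = \left(28 - 1\right)^{2} = 27^{2} = 729$)
$\sqrt{o + g} = \sqrt{-1686 + 729} = \sqrt{-957} = i \sqrt{957}$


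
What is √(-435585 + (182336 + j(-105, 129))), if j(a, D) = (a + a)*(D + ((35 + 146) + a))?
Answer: I*√296299 ≈ 544.33*I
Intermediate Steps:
j(a, D) = 2*a*(181 + D + a) (j(a, D) = (2*a)*(D + (181 + a)) = (2*a)*(181 + D + a) = 2*a*(181 + D + a))
√(-435585 + (182336 + j(-105, 129))) = √(-435585 + (182336 + 2*(-105)*(181 + 129 - 105))) = √(-435585 + (182336 + 2*(-105)*205)) = √(-435585 + (182336 - 43050)) = √(-435585 + 139286) = √(-296299) = I*√296299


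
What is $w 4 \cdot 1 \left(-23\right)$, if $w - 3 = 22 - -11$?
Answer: $-3312$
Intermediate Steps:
$w = 36$ ($w = 3 + \left(22 - -11\right) = 3 + \left(22 + 11\right) = 3 + 33 = 36$)
$w 4 \cdot 1 \left(-23\right) = 36 \cdot 4 \cdot 1 \left(-23\right) = 36 \cdot 4 \left(-23\right) = 144 \left(-23\right) = -3312$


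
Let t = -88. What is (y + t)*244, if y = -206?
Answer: -71736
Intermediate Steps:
(y + t)*244 = (-206 - 88)*244 = -294*244 = -71736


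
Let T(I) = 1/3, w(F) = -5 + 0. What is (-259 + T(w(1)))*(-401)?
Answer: 311176/3 ≈ 1.0373e+5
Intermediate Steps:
w(F) = -5
T(I) = 1/3
(-259 + T(w(1)))*(-401) = (-259 + 1/3)*(-401) = -776/3*(-401) = 311176/3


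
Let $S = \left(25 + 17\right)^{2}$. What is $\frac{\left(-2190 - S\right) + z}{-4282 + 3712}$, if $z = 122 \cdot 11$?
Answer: $\frac{1306}{285} \approx 4.5825$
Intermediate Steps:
$S = 1764$ ($S = 42^{2} = 1764$)
$z = 1342$
$\frac{\left(-2190 - S\right) + z}{-4282 + 3712} = \frac{\left(-2190 - 1764\right) + 1342}{-4282 + 3712} = \frac{\left(-2190 - 1764\right) + 1342}{-570} = \left(-3954 + 1342\right) \left(- \frac{1}{570}\right) = \left(-2612\right) \left(- \frac{1}{570}\right) = \frac{1306}{285}$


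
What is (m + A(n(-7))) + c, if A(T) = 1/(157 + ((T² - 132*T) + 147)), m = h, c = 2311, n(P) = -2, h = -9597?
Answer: -4167591/572 ≈ -7286.0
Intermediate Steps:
m = -9597
A(T) = 1/(304 + T² - 132*T) (A(T) = 1/(157 + (147 + T² - 132*T)) = 1/(304 + T² - 132*T))
(m + A(n(-7))) + c = (-9597 + 1/(304 + (-2)² - 132*(-2))) + 2311 = (-9597 + 1/(304 + 4 + 264)) + 2311 = (-9597 + 1/572) + 2311 = -5489483/572 + 2311 = -4167591/572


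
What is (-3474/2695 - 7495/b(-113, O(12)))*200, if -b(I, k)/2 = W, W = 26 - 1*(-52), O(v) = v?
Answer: 196570810/21021 ≈ 9351.2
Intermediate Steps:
W = 78 (W = 26 + 52 = 78)
b(I, k) = -156 (b(I, k) = -2*78 = -156)
(-3474/2695 - 7495/b(-113, O(12)))*200 = (-3474/2695 - 7495/(-156))*200 = (-3474*1/2695 - 7495*(-1/156))*200 = (-3474/2695 + 7495/156)*200 = (19657081/420420)*200 = 196570810/21021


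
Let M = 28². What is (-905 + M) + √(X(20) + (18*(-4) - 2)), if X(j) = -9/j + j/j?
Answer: -121 + I*√7345/10 ≈ -121.0 + 8.5703*I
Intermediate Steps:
X(j) = 1 - 9/j (X(j) = -9/j + 1 = 1 - 9/j)
M = 784
(-905 + M) + √(X(20) + (18*(-4) - 2)) = (-905 + 784) + √((-9 + 20)/20 + (18*(-4) - 2)) = -121 + √((1/20)*11 + (-72 - 2)) = -121 + √(11/20 - 74) = -121 + √(-1469/20) = -121 + I*√7345/10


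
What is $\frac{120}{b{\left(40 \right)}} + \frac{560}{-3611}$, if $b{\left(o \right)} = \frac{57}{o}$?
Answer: $\frac{5766960}{68609} \approx 84.055$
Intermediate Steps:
$\frac{120}{b{\left(40 \right)}} + \frac{560}{-3611} = \frac{120}{57 \cdot \frac{1}{40}} + \frac{560}{-3611} = \frac{120}{57 \cdot \frac{1}{40}} + 560 \left(- \frac{1}{3611}\right) = \frac{120}{\frac{57}{40}} - \frac{560}{3611} = 120 \cdot \frac{40}{57} - \frac{560}{3611} = \frac{1600}{19} - \frac{560}{3611} = \frac{5766960}{68609}$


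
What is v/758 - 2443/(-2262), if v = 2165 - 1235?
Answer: 1977727/857298 ≈ 2.3069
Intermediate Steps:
v = 930
v/758 - 2443/(-2262) = 930/758 - 2443/(-2262) = 930*(1/758) - 2443*(-1/2262) = 465/379 + 2443/2262 = 1977727/857298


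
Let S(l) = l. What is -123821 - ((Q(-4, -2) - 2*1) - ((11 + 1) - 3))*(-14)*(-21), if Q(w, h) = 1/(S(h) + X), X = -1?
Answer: -120489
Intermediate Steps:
Q(w, h) = 1/(-1 + h) (Q(w, h) = 1/(h - 1) = 1/(-1 + h))
-123821 - ((Q(-4, -2) - 2*1) - ((11 + 1) - 3))*(-14)*(-21) = -123821 - ((1/(-1 - 2) - 2*1) - ((11 + 1) - 3))*(-14)*(-21) = -123821 - ((1/(-3) - 2) - (12 - 3))*(-14)*(-21) = -123821 - ((-1/3 - 2) - 1*9)*(-14)*(-21) = -123821 - (-7/3 - 9)*(-14)*(-21) = -123821 - (-34/3*(-14))*(-21) = -123821 - 476*(-21)/3 = -123821 - 1*(-3332) = -123821 + 3332 = -120489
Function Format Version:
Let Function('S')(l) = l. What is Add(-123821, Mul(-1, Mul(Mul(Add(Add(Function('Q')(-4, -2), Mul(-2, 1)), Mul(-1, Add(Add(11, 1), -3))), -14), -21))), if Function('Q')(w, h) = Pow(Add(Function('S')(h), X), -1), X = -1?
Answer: -120489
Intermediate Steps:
Function('Q')(w, h) = Pow(Add(-1, h), -1) (Function('Q')(w, h) = Pow(Add(h, -1), -1) = Pow(Add(-1, h), -1))
Add(-123821, Mul(-1, Mul(Mul(Add(Add(Function('Q')(-4, -2), Mul(-2, 1)), Mul(-1, Add(Add(11, 1), -3))), -14), -21))) = Add(-123821, Mul(-1, Mul(Mul(Add(Add(Pow(Add(-1, -2), -1), Mul(-2, 1)), Mul(-1, Add(Add(11, 1), -3))), -14), -21))) = Add(-123821, Mul(-1, Mul(Mul(Add(Add(Pow(-3, -1), -2), Mul(-1, Add(12, -3))), -14), -21))) = Add(-123821, Mul(-1, Mul(Mul(Add(Add(Rational(-1, 3), -2), Mul(-1, 9)), -14), -21))) = Add(-123821, Mul(-1, Mul(Mul(Add(Rational(-7, 3), -9), -14), -21))) = Add(-123821, Mul(-1, Mul(Mul(Rational(-34, 3), -14), -21))) = Add(-123821, Mul(-1, Mul(Rational(476, 3), -21))) = Add(-123821, Mul(-1, -3332)) = Add(-123821, 3332) = -120489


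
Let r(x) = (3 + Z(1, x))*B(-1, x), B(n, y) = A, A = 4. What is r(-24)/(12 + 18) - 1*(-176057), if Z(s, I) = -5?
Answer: 2640851/15 ≈ 1.7606e+5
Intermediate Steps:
B(n, y) = 4
r(x) = -8 (r(x) = (3 - 5)*4 = -2*4 = -8)
r(-24)/(12 + 18) - 1*(-176057) = -8/(12 + 18) - 1*(-176057) = -8/30 + 176057 = (1/30)*(-8) + 176057 = -4/15 + 176057 = 2640851/15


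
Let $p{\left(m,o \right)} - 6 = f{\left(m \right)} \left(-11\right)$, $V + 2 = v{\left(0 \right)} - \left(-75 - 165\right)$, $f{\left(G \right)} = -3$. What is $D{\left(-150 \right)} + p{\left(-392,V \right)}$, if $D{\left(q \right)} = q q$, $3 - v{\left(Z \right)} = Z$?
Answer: $22539$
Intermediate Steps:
$v{\left(Z \right)} = 3 - Z$
$V = 241$ ($V = -2 + \left(\left(3 - 0\right) - \left(-75 - 165\right)\right) = -2 + \left(\left(3 + 0\right) - -240\right) = -2 + \left(3 + 240\right) = -2 + 243 = 241$)
$p{\left(m,o \right)} = 39$ ($p{\left(m,o \right)} = 6 - -33 = 6 + 33 = 39$)
$D{\left(q \right)} = q^{2}$
$D{\left(-150 \right)} + p{\left(-392,V \right)} = \left(-150\right)^{2} + 39 = 22500 + 39 = 22539$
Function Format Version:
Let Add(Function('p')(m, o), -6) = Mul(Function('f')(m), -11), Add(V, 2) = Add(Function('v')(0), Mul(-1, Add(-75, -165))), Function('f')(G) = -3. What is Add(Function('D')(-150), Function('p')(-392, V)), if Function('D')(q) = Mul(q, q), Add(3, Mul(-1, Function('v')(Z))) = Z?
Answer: 22539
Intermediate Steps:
Function('v')(Z) = Add(3, Mul(-1, Z))
V = 241 (V = Add(-2, Add(Add(3, Mul(-1, 0)), Mul(-1, Add(-75, -165)))) = Add(-2, Add(Add(3, 0), Mul(-1, -240))) = Add(-2, Add(3, 240)) = Add(-2, 243) = 241)
Function('p')(m, o) = 39 (Function('p')(m, o) = Add(6, Mul(-3, -11)) = Add(6, 33) = 39)
Function('D')(q) = Pow(q, 2)
Add(Function('D')(-150), Function('p')(-392, V)) = Add(Pow(-150, 2), 39) = Add(22500, 39) = 22539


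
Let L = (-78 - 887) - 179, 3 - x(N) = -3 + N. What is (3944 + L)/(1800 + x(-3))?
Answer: 2800/1809 ≈ 1.5478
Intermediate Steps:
x(N) = 6 - N (x(N) = 3 - (-3 + N) = 3 + (3 - N) = 6 - N)
L = -1144 (L = -965 - 179 = -1144)
(3944 + L)/(1800 + x(-3)) = (3944 - 1144)/(1800 + (6 - 1*(-3))) = 2800/(1800 + (6 + 3)) = 2800/(1800 + 9) = 2800/1809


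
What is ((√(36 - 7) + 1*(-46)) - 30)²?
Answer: (76 - √29)² ≈ 4986.5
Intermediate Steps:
((√(36 - 7) + 1*(-46)) - 30)² = ((√29 - 46) - 30)² = ((-46 + √29) - 30)² = (-76 + √29)²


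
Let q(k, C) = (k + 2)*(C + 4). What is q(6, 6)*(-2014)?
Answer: -161120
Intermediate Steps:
q(k, C) = (2 + k)*(4 + C)
q(6, 6)*(-2014) = (8 + 2*6 + 4*6 + 6*6)*(-2014) = (8 + 12 + 24 + 36)*(-2014) = 80*(-2014) = -161120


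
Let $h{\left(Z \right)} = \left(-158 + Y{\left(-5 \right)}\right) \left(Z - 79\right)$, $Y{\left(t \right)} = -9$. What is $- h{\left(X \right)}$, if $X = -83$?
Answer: $-27054$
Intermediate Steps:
$h{\left(Z \right)} = 13193 - 167 Z$ ($h{\left(Z \right)} = \left(-158 - 9\right) \left(Z - 79\right) = - 167 \left(-79 + Z\right) = 13193 - 167 Z$)
$- h{\left(X \right)} = - (13193 - -13861) = - (13193 + 13861) = \left(-1\right) 27054 = -27054$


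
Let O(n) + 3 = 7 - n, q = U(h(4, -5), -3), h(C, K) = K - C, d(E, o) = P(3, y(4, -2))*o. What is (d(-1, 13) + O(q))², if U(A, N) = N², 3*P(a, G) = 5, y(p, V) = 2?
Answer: 2500/9 ≈ 277.78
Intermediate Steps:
P(a, G) = 5/3 (P(a, G) = (⅓)*5 = 5/3)
d(E, o) = 5*o/3
q = 9 (q = (-3)² = 9)
O(n) = 4 - n (O(n) = -3 + (7 - n) = 4 - n)
(d(-1, 13) + O(q))² = ((5/3)*13 + (4 - 1*9))² = (65/3 + (4 - 9))² = (65/3 - 5)² = (50/3)² = 2500/9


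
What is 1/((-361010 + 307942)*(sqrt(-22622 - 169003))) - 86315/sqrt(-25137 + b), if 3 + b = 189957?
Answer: -86315*sqrt(18313)/54939 + I*sqrt(7665)/2033831100 ≈ -212.61 + 4.3047e-8*I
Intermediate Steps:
b = 189954 (b = -3 + 189957 = 189954)
1/((-361010 + 307942)*(sqrt(-22622 - 169003))) - 86315/sqrt(-25137 + b) = 1/((-361010 + 307942)*(sqrt(-22622 - 169003))) - 86315/sqrt(-25137 + 189954) = 1/((-53068)*(sqrt(-191625))) - 86315*sqrt(18313)/54939 = -(-I*sqrt(7665)/38325)/53068 - 86315*sqrt(18313)/54939 = -(-1)*I*sqrt(7665)/2033831100 - 86315*sqrt(18313)/54939 = I*sqrt(7665)/2033831100 - 86315*sqrt(18313)/54939 = -86315*sqrt(18313)/54939 + I*sqrt(7665)/2033831100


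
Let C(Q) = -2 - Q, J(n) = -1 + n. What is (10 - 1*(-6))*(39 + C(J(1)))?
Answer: 592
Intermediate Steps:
(10 - 1*(-6))*(39 + C(J(1))) = (10 - 1*(-6))*(39 + (-2 - (-1 + 1))) = (10 + 6)*(39 + (-2 - 1*0)) = 16*(39 + (-2 + 0)) = 16*(39 - 2) = 16*37 = 592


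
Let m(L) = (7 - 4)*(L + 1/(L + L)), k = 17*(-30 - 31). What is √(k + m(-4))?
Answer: I*√16790/4 ≈ 32.394*I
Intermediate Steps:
k = -1037 (k = 17*(-61) = -1037)
m(L) = 3*L + 3/(2*L) (m(L) = 3*(L + 1/(2*L)) = 3*L + 3/(2*L))
√(k + m(-4)) = √(-1037 + (3*(-4) + (3/2)/(-4))) = √(-1037 + (-12 + (3/2)*(-¼))) = √(-1037 + (-12 - 3/8)) = √(-1037 - 99/8) = √(-8395/8) = I*√16790/4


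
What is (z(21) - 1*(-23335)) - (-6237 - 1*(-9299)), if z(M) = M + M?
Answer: 20315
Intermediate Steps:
z(M) = 2*M
(z(21) - 1*(-23335)) - (-6237 - 1*(-9299)) = (2*21 - 1*(-23335)) - (-6237 - 1*(-9299)) = (42 + 23335) - (-6237 + 9299) = 23377 - 1*3062 = 23377 - 3062 = 20315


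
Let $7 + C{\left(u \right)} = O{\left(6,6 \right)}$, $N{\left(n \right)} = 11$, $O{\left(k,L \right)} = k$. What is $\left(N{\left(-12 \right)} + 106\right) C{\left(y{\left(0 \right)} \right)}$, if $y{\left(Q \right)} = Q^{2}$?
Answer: $-117$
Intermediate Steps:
$C{\left(u \right)} = -1$ ($C{\left(u \right)} = -7 + 6 = -1$)
$\left(N{\left(-12 \right)} + 106\right) C{\left(y{\left(0 \right)} \right)} = \left(11 + 106\right) \left(-1\right) = 117 \left(-1\right) = -117$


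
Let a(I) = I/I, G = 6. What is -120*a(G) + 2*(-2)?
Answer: -124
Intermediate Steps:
a(I) = 1
-120*a(G) + 2*(-2) = -120*1 + 2*(-2) = -120 - 4 = -124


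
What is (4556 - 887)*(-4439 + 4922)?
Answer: 1772127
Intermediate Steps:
(4556 - 887)*(-4439 + 4922) = 3669*483 = 1772127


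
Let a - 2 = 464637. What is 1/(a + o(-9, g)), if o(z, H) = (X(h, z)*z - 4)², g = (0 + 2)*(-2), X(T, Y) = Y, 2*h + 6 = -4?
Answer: 1/470568 ≈ 2.1251e-6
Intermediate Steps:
a = 464639 (a = 2 + 464637 = 464639)
h = -5 (h = -3 + (½)*(-4) = -3 - 2 = -5)
g = -4 (g = 2*(-2) = -4)
o(z, H) = (-4 + z²)² (o(z, H) = (z*z - 4)² = (z² - 4)² = (-4 + z²)²)
1/(a + o(-9, g)) = 1/(464639 + (-4 + (-9)²)²) = 1/(464639 + (-4 + 81)²) = 1/(464639 + 77²) = 1/(464639 + 5929) = 1/470568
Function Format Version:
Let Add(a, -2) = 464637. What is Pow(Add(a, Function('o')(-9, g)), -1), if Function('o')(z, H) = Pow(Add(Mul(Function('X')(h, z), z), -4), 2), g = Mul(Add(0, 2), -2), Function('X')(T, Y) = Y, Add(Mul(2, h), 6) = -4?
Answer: Rational(1, 470568) ≈ 2.1251e-6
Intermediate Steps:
a = 464639 (a = Add(2, 464637) = 464639)
h = -5 (h = Add(-3, Mul(Rational(1, 2), -4)) = Add(-3, -2) = -5)
g = -4 (g = Mul(2, -2) = -4)
Function('o')(z, H) = Pow(Add(-4, Pow(z, 2)), 2) (Function('o')(z, H) = Pow(Add(Mul(z, z), -4), 2) = Pow(Add(Pow(z, 2), -4), 2) = Pow(Add(-4, Pow(z, 2)), 2))
Pow(Add(a, Function('o')(-9, g)), -1) = Pow(Add(464639, Pow(Add(-4, Pow(-9, 2)), 2)), -1) = Pow(Add(464639, Pow(Add(-4, 81), 2)), -1) = Pow(Add(464639, Pow(77, 2)), -1) = Pow(Add(464639, 5929), -1) = Pow(470568, -1) = Rational(1, 470568)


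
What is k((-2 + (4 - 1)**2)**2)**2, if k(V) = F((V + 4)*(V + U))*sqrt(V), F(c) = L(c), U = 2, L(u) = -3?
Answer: 441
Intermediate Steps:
F(c) = -3
k(V) = -3*sqrt(V)
k((-2 + (4 - 1)**2)**2)**2 = (-(-6 + 3*(4 - 1)**2))**2 = (-3*sqrt((-2 + 3**2)**2))**2 = (-3*sqrt((-2 + 9)**2))**2 = (-3*sqrt(7**2))**2 = (-3*sqrt(49))**2 = (-3*7)**2 = (-21)**2 = 441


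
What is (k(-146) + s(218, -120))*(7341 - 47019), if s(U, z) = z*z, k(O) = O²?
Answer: -1417139448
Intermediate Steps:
s(U, z) = z²
(k(-146) + s(218, -120))*(7341 - 47019) = ((-146)² + (-120)²)*(7341 - 47019) = (21316 + 14400)*(-39678) = 35716*(-39678) = -1417139448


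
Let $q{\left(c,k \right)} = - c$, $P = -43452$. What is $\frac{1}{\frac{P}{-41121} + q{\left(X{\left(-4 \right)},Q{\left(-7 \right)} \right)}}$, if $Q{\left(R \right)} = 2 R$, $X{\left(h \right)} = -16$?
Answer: $\frac{4569}{77932} \approx 0.058628$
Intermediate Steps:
$\frac{1}{\frac{P}{-41121} + q{\left(X{\left(-4 \right)},Q{\left(-7 \right)} \right)}} = \frac{1}{- \frac{43452}{-41121} - -16} = \frac{1}{\left(-43452\right) \left(- \frac{1}{41121}\right) + 16} = \frac{1}{\frac{4828}{4569} + 16} = \frac{1}{\frac{77932}{4569}} = \frac{4569}{77932}$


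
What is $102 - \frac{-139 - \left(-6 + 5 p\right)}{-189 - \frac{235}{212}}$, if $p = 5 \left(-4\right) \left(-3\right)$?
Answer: $\frac{4019110}{40303} \approx 99.722$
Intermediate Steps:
$p = 60$ ($p = \left(-20\right) \left(-3\right) = 60$)
$102 - \frac{-139 - \left(-6 + 5 p\right)}{-189 - \frac{235}{212}} = 102 - \frac{-139 + \left(\left(-5\right) 60 + 6\right)}{-189 - \frac{235}{212}} = 102 - \frac{-139 + \left(-300 + 6\right)}{-189 - \frac{235}{212}} = 102 - \frac{-139 - 294}{-189 - \frac{235}{212}} = 102 - - \frac{433}{- \frac{40303}{212}} = 102 - \left(-433\right) \left(- \frac{212}{40303}\right) = 102 - \frac{91796}{40303} = \frac{4019110}{40303}$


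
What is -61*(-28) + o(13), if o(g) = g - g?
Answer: 1708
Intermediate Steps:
o(g) = 0
-61*(-28) + o(13) = -61*(-28) + 0 = 1708 + 0 = 1708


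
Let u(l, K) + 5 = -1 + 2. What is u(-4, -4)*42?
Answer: -168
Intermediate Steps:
u(l, K) = -4 (u(l, K) = -5 + (-1 + 2) = -5 + 1 = -4)
u(-4, -4)*42 = -4*42 = -168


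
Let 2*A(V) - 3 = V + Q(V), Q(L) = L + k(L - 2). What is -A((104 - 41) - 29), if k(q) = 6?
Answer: -77/2 ≈ -38.500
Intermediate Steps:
Q(L) = 6 + L (Q(L) = L + 6 = 6 + L)
A(V) = 9/2 + V (A(V) = 3/2 + (V + (6 + V))/2 = 3/2 + (6 + 2*V)/2 = 3/2 + (3 + V) = 9/2 + V)
-A((104 - 41) - 29) = -(9/2 + ((104 - 41) - 29)) = -(9/2 + (63 - 29)) = -(9/2 + 34) = -1*77/2 = -77/2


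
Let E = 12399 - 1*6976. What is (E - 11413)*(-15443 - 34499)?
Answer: 299152580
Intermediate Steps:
E = 5423 (E = 12399 - 6976 = 5423)
(E - 11413)*(-15443 - 34499) = (5423 - 11413)*(-15443 - 34499) = -5990*(-49942) = 299152580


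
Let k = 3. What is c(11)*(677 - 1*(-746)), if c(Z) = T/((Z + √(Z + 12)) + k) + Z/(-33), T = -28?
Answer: -1919627/519 + 39844*√23/173 ≈ -2594.2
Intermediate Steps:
c(Z) = -28/(3 + Z + √(12 + Z)) - Z/33 (c(Z) = -28/((Z + √(Z + 12)) + 3) + Z/(-33) = -28/((Z + √(12 + Z)) + 3) + Z*(-1/33) = -28/(3 + Z + √(12 + Z)) - Z/33)
c(11)*(677 - 1*(-746)) = ((-924 - 1*11² - 3*11 - 1*11*√(12 + 11))/(33*(3 + 11 + √(12 + 11))))*(677 - 1*(-746)) = ((-924 - 1*121 - 33 - 1*11*√23)/(33*(3 + 11 + √23)))*(677 + 746) = ((-924 - 121 - 33 - 11*√23)/(33*(14 + √23)))*1423 = ((-1078 - 11*√23)/(33*(14 + √23)))*1423 = 1423*(-1078 - 11*√23)/(33*(14 + √23))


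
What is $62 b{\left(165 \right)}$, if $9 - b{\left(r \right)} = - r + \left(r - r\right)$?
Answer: $10788$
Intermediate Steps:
$b{\left(r \right)} = 9 + r$ ($b{\left(r \right)} = 9 - \left(- r + \left(r - r\right)\right) = 9 - \left(- r + 0\right) = 9 - - r = 9 + r$)
$62 b{\left(165 \right)} = 62 \left(9 + 165\right) = 62 \cdot 174 = 10788$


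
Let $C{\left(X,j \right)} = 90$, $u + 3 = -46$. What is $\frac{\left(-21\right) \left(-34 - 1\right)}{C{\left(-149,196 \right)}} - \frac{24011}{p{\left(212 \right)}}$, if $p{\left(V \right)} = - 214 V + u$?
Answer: $\frac{789833}{90834} \approx 8.6953$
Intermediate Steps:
$u = -49$ ($u = -3 - 46 = -49$)
$p{\left(V \right)} = -49 - 214 V$ ($p{\left(V \right)} = - 214 V - 49 = -49 - 214 V$)
$\frac{\left(-21\right) \left(-34 - 1\right)}{C{\left(-149,196 \right)}} - \frac{24011}{p{\left(212 \right)}} = \frac{\left(-21\right) \left(-34 - 1\right)}{90} - \frac{24011}{-49 - 45368} = \left(-21\right) \left(-35\right) \frac{1}{90} - \frac{24011}{-49 - 45368} = 735 \cdot \frac{1}{90} - \frac{24011}{-45417} = \frac{49}{6} - - \frac{24011}{45417} = \frac{49}{6} + \frac{24011}{45417} = \frac{789833}{90834}$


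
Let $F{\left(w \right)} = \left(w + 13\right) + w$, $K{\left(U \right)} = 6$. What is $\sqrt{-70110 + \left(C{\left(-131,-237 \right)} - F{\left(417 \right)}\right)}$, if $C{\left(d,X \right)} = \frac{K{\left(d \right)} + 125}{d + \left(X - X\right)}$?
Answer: $i \sqrt{70958} \approx 266.38 i$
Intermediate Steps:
$F{\left(w \right)} = 13 + 2 w$ ($F{\left(w \right)} = \left(13 + w\right) + w = 13 + 2 w$)
$C{\left(d,X \right)} = \frac{131}{d}$ ($C{\left(d,X \right)} = \frac{6 + 125}{d + \left(X - X\right)} = \frac{131}{d + 0} = \frac{131}{d}$)
$\sqrt{-70110 + \left(C{\left(-131,-237 \right)} - F{\left(417 \right)}\right)} = \sqrt{-70110 - \left(13 + 1 + 834\right)} = \sqrt{-70110 + \left(131 \left(- \frac{1}{131}\right) - \left(13 + 834\right)\right)} = \sqrt{-70110 - 848} = \sqrt{-70958} = i \sqrt{70958}$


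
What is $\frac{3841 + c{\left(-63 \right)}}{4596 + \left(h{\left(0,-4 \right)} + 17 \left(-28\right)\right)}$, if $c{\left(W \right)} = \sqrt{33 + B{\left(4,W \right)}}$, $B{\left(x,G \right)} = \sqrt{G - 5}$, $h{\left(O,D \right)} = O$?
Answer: $\frac{3841}{4120} + \frac{\sqrt{33 + 2 i \sqrt{17}}}{4120} \approx 0.93369 + 0.00017288 i$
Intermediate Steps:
$B{\left(x,G \right)} = \sqrt{-5 + G}$
$c{\left(W \right)} = \sqrt{33 + \sqrt{-5 + W}}$
$\frac{3841 + c{\left(-63 \right)}}{4596 + \left(h{\left(0,-4 \right)} + 17 \left(-28\right)\right)} = \frac{3841 + \sqrt{33 + \sqrt{-5 - 63}}}{4596 + \left(0 + 17 \left(-28\right)\right)} = \frac{3841 + \sqrt{33 + \sqrt{-68}}}{4596 + \left(0 - 476\right)} = \frac{3841 + \sqrt{33 + 2 i \sqrt{17}}}{4596 - 476} = \frac{3841 + \sqrt{33 + 2 i \sqrt{17}}}{4120} = \left(3841 + \sqrt{33 + 2 i \sqrt{17}}\right) \frac{1}{4120} = \frac{3841}{4120} + \frac{\sqrt{33 + 2 i \sqrt{17}}}{4120}$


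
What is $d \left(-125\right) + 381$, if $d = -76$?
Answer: $9881$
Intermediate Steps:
$d \left(-125\right) + 381 = \left(-76\right) \left(-125\right) + 381 = 9500 + 381 = 9881$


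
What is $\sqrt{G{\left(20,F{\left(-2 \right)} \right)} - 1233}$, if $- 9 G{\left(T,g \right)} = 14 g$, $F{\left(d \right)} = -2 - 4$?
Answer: $\frac{i \sqrt{11013}}{3} \approx 34.981 i$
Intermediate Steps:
$F{\left(d \right)} = -6$
$G{\left(T,g \right)} = - \frac{14 g}{9}$
$\sqrt{G{\left(20,F{\left(-2 \right)} \right)} - 1233} = \sqrt{\left(- \frac{14}{9}\right) \left(-6\right) - 1233} = \sqrt{\frac{28}{3} - 1233} = \sqrt{- \frac{3671}{3}} = \frac{i \sqrt{11013}}{3}$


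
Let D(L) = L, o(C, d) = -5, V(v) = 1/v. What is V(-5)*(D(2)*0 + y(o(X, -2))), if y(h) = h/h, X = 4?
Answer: -1/5 ≈ -0.20000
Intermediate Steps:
V(v) = 1/v
y(h) = 1
V(-5)*(D(2)*0 + y(o(X, -2))) = (2*0 + 1)/(-5) = -(0 + 1)/5 = -1/5*1 = -1/5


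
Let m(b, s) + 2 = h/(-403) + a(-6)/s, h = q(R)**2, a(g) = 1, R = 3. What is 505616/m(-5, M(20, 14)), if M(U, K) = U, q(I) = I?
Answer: -4075264960/15897 ≈ -2.5635e+5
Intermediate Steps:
h = 9 (h = 3**2 = 9)
m(b, s) = -815/403 + 1/s (m(b, s) = -2 + (9/(-403) + 1/s) = -2 + (9*(-1/403) + 1/s) = -2 + (-9/403 + 1/s) = -815/403 + 1/s)
505616/m(-5, M(20, 14)) = 505616/(-815/403 + 1/20) = 505616/(-15897/8060) = 505616*(-8060/15897) = -4075264960/15897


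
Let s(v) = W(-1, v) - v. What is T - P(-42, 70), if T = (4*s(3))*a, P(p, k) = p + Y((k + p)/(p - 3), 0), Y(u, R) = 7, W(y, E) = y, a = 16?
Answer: -221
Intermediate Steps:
s(v) = -1 - v
P(p, k) = 7 + p (P(p, k) = p + 7 = 7 + p)
T = -256 (T = (4*(-1 - 1*3))*16 = (4*(-1 - 3))*16 = (4*(-4))*16 = -16*16 = -256)
T - P(-42, 70) = -256 - (7 - 42) = -256 - 1*(-35) = -256 + 35 = -221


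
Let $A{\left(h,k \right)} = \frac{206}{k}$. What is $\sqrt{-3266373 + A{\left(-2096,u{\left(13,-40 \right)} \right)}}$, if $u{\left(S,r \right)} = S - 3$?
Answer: $\frac{i \sqrt{81658810}}{5} \approx 1807.3 i$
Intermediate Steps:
$u{\left(S,r \right)} = -3 + S$
$\sqrt{-3266373 + A{\left(-2096,u{\left(13,-40 \right)} \right)}} = \sqrt{-3266373 + \frac{206}{-3 + 13}} = \sqrt{-3266373 + \frac{206}{10}} = \sqrt{-3266373 + 206 \cdot \frac{1}{10}} = \sqrt{-3266373 + \frac{103}{5}} = \sqrt{- \frac{16331762}{5}} = \frac{i \sqrt{81658810}}{5}$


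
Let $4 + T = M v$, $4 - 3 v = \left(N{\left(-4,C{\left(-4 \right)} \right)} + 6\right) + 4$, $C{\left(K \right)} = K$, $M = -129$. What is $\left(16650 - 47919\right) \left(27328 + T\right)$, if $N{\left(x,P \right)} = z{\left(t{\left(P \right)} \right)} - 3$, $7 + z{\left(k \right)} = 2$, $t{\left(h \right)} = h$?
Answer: $-851705022$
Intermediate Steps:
$z{\left(k \right)} = -5$ ($z{\left(k \right)} = -7 + 2 = -5$)
$N{\left(x,P \right)} = -8$ ($N{\left(x,P \right)} = -5 - 3 = -8$)
$v = \frac{2}{3}$ ($v = \frac{4}{3} - \frac{\left(-8 + 6\right) + 4}{3} = \frac{4}{3} - \frac{-2 + 4}{3} = \frac{4}{3} - \frac{2}{3} = \frac{2}{3} \approx 0.66667$)
$T = -90$ ($T = -4 - 86 = -90$)
$\left(16650 - 47919\right) \left(27328 + T\right) = \left(16650 - 47919\right) \left(27328 - 90\right) = \left(-31269\right) 27238 = -851705022$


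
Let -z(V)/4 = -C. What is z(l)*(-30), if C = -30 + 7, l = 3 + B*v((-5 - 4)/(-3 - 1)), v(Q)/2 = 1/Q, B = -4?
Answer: 2760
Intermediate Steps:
v(Q) = 2/Q
l = -5/9 (l = 3 - 8/((-5 - 4)/(-3 - 1)) = 3 - 8/((-9/(-4))) = 3 - 8/((-9*(-¼))) = 3 - 8/9/4 = 3 - 8*4/9 = 3 - 4*8/9 = 3 - 32/9 = -5/9 ≈ -0.55556)
C = -23
z(V) = -92 (z(V) = -(-4)*(-23) = -4*23 = -92)
z(l)*(-30) = -92*(-30) = 2760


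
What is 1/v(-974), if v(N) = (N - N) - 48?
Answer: -1/48 ≈ -0.020833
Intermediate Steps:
v(N) = -48 (v(N) = 0 - 48 = -48)
1/v(-974) = 1/(-48) = -1/48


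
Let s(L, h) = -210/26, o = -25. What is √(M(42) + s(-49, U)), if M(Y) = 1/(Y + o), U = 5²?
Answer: 2*I*√97903/221 ≈ 2.8316*I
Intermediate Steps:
U = 25
s(L, h) = -105/13 (s(L, h) = -210*1/26 = -105/13)
M(Y) = 1/(-25 + Y) (M(Y) = 1/(Y - 25) = 1/(-25 + Y))
√(M(42) + s(-49, U)) = √(1/(-25 + 42) - 105/13) = √(1/17 - 105/13) = √(-1772/221) = 2*I*√97903/221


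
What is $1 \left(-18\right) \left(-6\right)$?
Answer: $108$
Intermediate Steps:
$1 \left(-18\right) \left(-6\right) = \left(-18\right) \left(-6\right) = 108$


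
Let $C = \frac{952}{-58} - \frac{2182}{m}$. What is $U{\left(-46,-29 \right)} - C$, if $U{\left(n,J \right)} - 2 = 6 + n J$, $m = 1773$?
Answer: $\frac{69908840}{51417} \approx 1359.6$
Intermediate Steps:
$U{\left(n,J \right)} = 8 + J n$ ($U{\left(n,J \right)} = 2 + \left(6 + n J\right) = 2 + \left(6 + J n\right) = 8 + J n$)
$C = - \frac{907226}{51417}$ ($C = \frac{952}{-58} - \frac{2182}{1773} = 952 \left(- \frac{1}{58}\right) - \frac{2182}{1773} = - \frac{476}{29} - \frac{2182}{1773} = - \frac{907226}{51417} \approx -17.644$)
$U{\left(-46,-29 \right)} - C = \left(8 - -1334\right) - - \frac{907226}{51417} = \left(8 + 1334\right) + \frac{907226}{51417} = 1342 + \frac{907226}{51417} = \frac{69908840}{51417}$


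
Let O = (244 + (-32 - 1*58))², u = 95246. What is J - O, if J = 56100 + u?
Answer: 127630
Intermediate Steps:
J = 151346 (J = 56100 + 95246 = 151346)
O = 23716 (O = (244 + (-32 - 58))² = (244 - 90)² = 154² = 23716)
J - O = 151346 - 1*23716 = 151346 - 23716 = 127630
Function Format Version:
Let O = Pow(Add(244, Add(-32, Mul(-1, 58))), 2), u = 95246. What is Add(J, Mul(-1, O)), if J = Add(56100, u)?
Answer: 127630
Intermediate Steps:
J = 151346 (J = Add(56100, 95246) = 151346)
O = 23716 (O = Pow(Add(244, Add(-32, -58)), 2) = Pow(Add(244, -90), 2) = Pow(154, 2) = 23716)
Add(J, Mul(-1, O)) = Add(151346, Mul(-1, 23716)) = Add(151346, -23716) = 127630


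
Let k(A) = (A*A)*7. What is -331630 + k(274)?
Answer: 193902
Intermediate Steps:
k(A) = 7*A² (k(A) = A²*7 = 7*A²)
-331630 + k(274) = -331630 + 7*274² = -331630 + 7*75076 = -331630 + 525532 = 193902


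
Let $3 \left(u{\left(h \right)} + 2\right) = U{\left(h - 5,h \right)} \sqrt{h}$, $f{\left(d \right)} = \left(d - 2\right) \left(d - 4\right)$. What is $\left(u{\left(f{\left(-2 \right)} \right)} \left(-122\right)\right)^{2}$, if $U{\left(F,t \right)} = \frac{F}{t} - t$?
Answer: $\frac{1157651473}{54} + \frac{8290388 \sqrt{6}}{9} \approx 2.3694 \cdot 10^{7}$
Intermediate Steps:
$U{\left(F,t \right)} = - t + \frac{F}{t}$
$f{\left(d \right)} = \left(-4 + d\right) \left(-2 + d\right)$ ($f{\left(d \right)} = \left(-2 + d\right) \left(-4 + d\right) = \left(-4 + d\right) \left(-2 + d\right)$)
$u{\left(h \right)} = -2 + \frac{\sqrt{h} \left(- h + \frac{-5 + h}{h}\right)}{3}$ ($u{\left(h \right)} = -2 + \frac{\left(- h + \frac{h - 5}{h}\right) \sqrt{h}}{3} = -2 + \frac{\left(- h + \frac{-5 + h}{h}\right) \sqrt{h}}{3} = -2 + \frac{\sqrt{h} \left(- h + \frac{-5 + h}{h}\right)}{3}$)
$\left(u{\left(f{\left(-2 \right)} \right)} \left(-122\right)\right)^{2} = \left(\frac{-5 + \left(8 + \left(-2\right)^{2} - -12\right) - \left(8 + \left(-2\right)^{2} - -12\right)^{2} - 6 \sqrt{8 + \left(-2\right)^{2} - -12}}{3 \sqrt{8 + \left(-2\right)^{2} - -12}} \left(-122\right)\right)^{2} = \left(\frac{-5 + \left(8 + 4 + 12\right) - \left(8 + 4 + 12\right)^{2} - 6 \sqrt{8 + 4 + 12}}{3 \sqrt{8 + 4 + 12}} \left(-122\right)\right)^{2} = \left(\frac{-5 + 24 - 24^{2} - 6 \sqrt{24}}{3 \cdot 2 \sqrt{6}} \left(-122\right)\right)^{2} = \left(\frac{\frac{\sqrt{6}}{12} \left(-5 + 24 - 576 - 6 \cdot 2 \sqrt{6}\right)}{3} \left(-122\right)\right)^{2} = \left(\frac{\frac{\sqrt{6}}{12} \left(-5 + 24 - 576 - 12 \sqrt{6}\right)}{3} \left(-122\right)\right)^{2} = \left(\frac{\frac{\sqrt{6}}{12} \left(-557 - 12 \sqrt{6}\right)}{3} \left(-122\right)\right)^{2} = \left(\frac{\sqrt{6} \left(-557 - 12 \sqrt{6}\right)}{36} \left(-122\right)\right)^{2} = \left(- \frac{61 \sqrt{6} \left(-557 - 12 \sqrt{6}\right)}{18}\right)^{2} = \frac{3721 \left(-557 - 12 \sqrt{6}\right)^{2}}{54}$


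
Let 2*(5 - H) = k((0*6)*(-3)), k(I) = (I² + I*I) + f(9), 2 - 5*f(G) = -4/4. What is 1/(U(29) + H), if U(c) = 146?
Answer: 10/1507 ≈ 0.0066357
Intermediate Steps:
f(G) = ⅗ (f(G) = ⅖ - (-4)/(5*4) = ⅖ - ⅕*(-1) = ⅖ + ⅕ = ⅗)
k(I) = ⅗ + 2*I² (k(I) = (I² + I*I) + ⅗ = (I² + I²) + ⅗ = 2*I² + ⅗ = ⅗ + 2*I²)
H = 47/10 (H = 5 - (⅗ + 2*((0*6)*(-3))²)/2 = 5 - (⅗ + 2*(0*(-3))²)/2 = 5 - (⅗ + 2*0²)/2 = 5 - (⅗ + 2*0)/2 = 5 - (⅗ + 0)/2 = 5 - ½*⅗ = 5 - 3/10 = 47/10 ≈ 4.7000)
1/(U(29) + H) = 1/(146 + 47/10) = 1/(1507/10) = 10/1507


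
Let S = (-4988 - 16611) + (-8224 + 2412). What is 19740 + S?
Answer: -7671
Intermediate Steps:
S = -27411 (S = -21599 - 5812 = -27411)
19740 + S = 19740 - 27411 = -7671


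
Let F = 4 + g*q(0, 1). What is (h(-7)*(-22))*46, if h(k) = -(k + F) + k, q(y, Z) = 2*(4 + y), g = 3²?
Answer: 76912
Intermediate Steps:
g = 9
q(y, Z) = 8 + 2*y
F = 76 (F = 4 + 9*(8 + 2*0) = 4 + 9*(8 + 0) = 4 + 9*8 = 4 + 72 = 76)
h(k) = -76 (h(k) = -(k + 76) + k = -(76 + k) + k = (-76 - k) + k = -76)
(h(-7)*(-22))*46 = -76*(-22)*46 = 1672*46 = 76912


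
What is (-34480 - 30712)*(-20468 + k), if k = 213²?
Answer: -1623345992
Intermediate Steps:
k = 45369
(-34480 - 30712)*(-20468 + k) = (-34480 - 30712)*(-20468 + 45369) = -65192*24901 = -1623345992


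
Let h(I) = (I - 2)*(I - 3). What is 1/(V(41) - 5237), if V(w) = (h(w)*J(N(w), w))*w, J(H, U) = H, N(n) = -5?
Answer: -1/309047 ≈ -3.2358e-6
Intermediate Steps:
h(I) = (-3 + I)*(-2 + I) (h(I) = (-2 + I)*(-3 + I) = (-3 + I)*(-2 + I))
V(w) = w*(-30 - 5*w² + 25*w) (V(w) = ((6 + w² - 5*w)*(-5))*w = (-30 - 5*w² + 25*w)*w = w*(-30 - 5*w² + 25*w))
1/(V(41) - 5237) = 1/(5*41*(-6 - 1*41² + 5*41) - 5237) = 1/(5*41*(-6 - 1*1681 + 205) - 5237) = 1/(5*41*(-6 - 1681 + 205) - 5237) = 1/(5*41*(-1482) - 5237) = 1/(-303810 - 5237) = 1/(-309047) = -1/309047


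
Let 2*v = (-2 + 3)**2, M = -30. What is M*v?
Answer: -15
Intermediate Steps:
v = 1/2 (v = (-2 + 3)**2/2 = (1/2)*1**2 = (1/2)*1 = 1/2 ≈ 0.50000)
M*v = -30*1/2 = -15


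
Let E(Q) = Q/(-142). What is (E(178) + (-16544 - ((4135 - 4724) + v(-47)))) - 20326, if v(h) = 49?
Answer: -2579519/71 ≈ -36331.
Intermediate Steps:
E(Q) = -Q/142 (E(Q) = Q*(-1/142) = -Q/142)
(E(178) + (-16544 - ((4135 - 4724) + v(-47)))) - 20326 = (-1/142*178 + (-16544 - ((4135 - 4724) + 49))) - 20326 = (-89/71 + (-16544 - (-589 + 49))) - 20326 = (-89/71 + (-16544 - 1*(-540))) - 20326 = (-89/71 + (-16544 + 540)) - 20326 = (-89/71 - 16004) - 20326 = -1136373/71 - 20326 = -2579519/71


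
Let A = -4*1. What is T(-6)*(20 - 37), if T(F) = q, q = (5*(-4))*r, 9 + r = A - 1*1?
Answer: -4760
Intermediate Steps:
A = -4
r = -14 (r = -9 + (-4 - 1*1) = -9 + (-4 - 1) = -9 - 5 = -14)
q = 280 (q = (5*(-4))*(-14) = -20*(-14) = 280)
T(F) = 280
T(-6)*(20 - 37) = 280*(20 - 37) = 280*(-17) = -4760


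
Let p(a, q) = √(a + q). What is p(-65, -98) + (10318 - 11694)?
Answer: -1376 + I*√163 ≈ -1376.0 + 12.767*I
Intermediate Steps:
p(-65, -98) + (10318 - 11694) = √(-65 - 98) + (10318 - 11694) = √(-163) - 1376 = I*√163 - 1376 = -1376 + I*√163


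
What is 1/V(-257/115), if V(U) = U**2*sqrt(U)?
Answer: -13225*I*sqrt(29555)/16974593 ≈ -0.13394*I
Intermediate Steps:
V(U) = U**(5/2)
1/V(-257/115) = 1/((-257/115)**(5/2)) = 1/(66049*I*sqrt(29555)/1520875) = -13225*I*sqrt(29555)/16974593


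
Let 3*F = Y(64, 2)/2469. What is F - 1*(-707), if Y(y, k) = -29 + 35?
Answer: 1745585/2469 ≈ 707.00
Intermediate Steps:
Y(y, k) = 6
F = 2/2469 (F = (6/2469)/3 = (6*(1/2469))/3 = (⅓)*(2/823) = 2/2469 ≈ 0.00081004)
F - 1*(-707) = 2/2469 - 1*(-707) = 2/2469 + 707 = 1745585/2469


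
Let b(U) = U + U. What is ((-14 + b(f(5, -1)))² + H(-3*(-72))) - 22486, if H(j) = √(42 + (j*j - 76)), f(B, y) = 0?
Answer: -22290 + √46622 ≈ -22074.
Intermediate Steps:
H(j) = √(-34 + j²) (H(j) = √(42 + (j² - 76)) = √(42 + (-76 + j²)) = √(-34 + j²))
b(U) = 2*U
((-14 + b(f(5, -1)))² + H(-3*(-72))) - 22486 = ((-14 + 2*0)² + √(-34 + (-3*(-72))²)) - 22486 = ((-14 + 0)² + √(-34 + 216²)) - 22486 = ((-14)² + √(-34 + 46656)) - 22486 = (196 + √46622) - 22486 = -22290 + √46622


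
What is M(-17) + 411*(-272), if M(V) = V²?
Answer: -111503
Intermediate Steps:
M(-17) + 411*(-272) = (-17)² + 411*(-272) = 289 - 111792 = -111503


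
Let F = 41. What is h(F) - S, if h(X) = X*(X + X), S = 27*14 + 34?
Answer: 2950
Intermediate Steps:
S = 412 (S = 378 + 34 = 412)
h(X) = 2*X² (h(X) = X*(2*X) = 2*X²)
h(F) - S = 2*41² - 1*412 = 2*1681 - 412 = 3362 - 412 = 2950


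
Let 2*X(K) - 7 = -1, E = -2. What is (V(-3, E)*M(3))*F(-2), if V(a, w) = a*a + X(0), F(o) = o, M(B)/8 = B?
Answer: -576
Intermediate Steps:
M(B) = 8*B
X(K) = 3 (X(K) = 7/2 + (½)*(-1) = 7/2 - ½ = 3)
V(a, w) = 3 + a² (V(a, w) = a*a + 3 = a² + 3 = 3 + a²)
(V(-3, E)*M(3))*F(-2) = ((3 + (-3)²)*(8*3))*(-2) = ((3 + 9)*24)*(-2) = (12*24)*(-2) = 288*(-2) = -576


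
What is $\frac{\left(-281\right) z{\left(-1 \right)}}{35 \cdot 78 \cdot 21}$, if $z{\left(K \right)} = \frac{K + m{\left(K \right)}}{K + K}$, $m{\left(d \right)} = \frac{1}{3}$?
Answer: $- \frac{281}{171990} \approx -0.0016338$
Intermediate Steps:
$m{\left(d \right)} = \frac{1}{3}$
$z{\left(K \right)} = \frac{\frac{1}{3} + K}{2 K}$ ($z{\left(K \right)} = \frac{K + \frac{1}{3}}{K + K} = \frac{\frac{1}{3} + K}{2 K}$)
$\frac{\left(-281\right) z{\left(-1 \right)}}{35 \cdot 78 \cdot 21} = \frac{\left(-281\right) \frac{1 + 3 \left(-1\right)}{6 \left(-1\right)}}{35 \cdot 78 \cdot 21} = \frac{\left(-281\right) \frac{1}{6} \left(-1\right) \left(1 - 3\right)}{2730 \cdot 21} = \frac{\left(-281\right) \frac{1}{6} \left(-1\right) \left(-2\right)}{57330} = \left(-281\right) \frac{1}{3} \cdot \frac{1}{57330} = \left(- \frac{281}{3}\right) \frac{1}{57330} = - \frac{281}{171990}$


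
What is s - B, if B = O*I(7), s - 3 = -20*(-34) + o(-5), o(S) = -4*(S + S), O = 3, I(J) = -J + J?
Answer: 723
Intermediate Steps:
I(J) = 0
o(S) = -8*S
s = 723 (s = 3 + (-20*(-34) - 8*(-5)) = 3 + (680 + 40) = 3 + 720 = 723)
B = 0 (B = 3*0 = 0)
s - B = 723 - 1*0 = 723 + 0 = 723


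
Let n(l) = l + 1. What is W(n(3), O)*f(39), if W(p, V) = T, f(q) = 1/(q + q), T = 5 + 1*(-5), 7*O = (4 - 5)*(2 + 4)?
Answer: 0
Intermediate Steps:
n(l) = 1 + l
O = -6/7 (O = ((4 - 5)*(2 + 4))/7 = (-1*6)/7 = (1/7)*(-6) = -6/7 ≈ -0.85714)
T = 0 (T = 5 - 5 = 0)
f(q) = 1/(2*q)
W(p, V) = 0
W(n(3), O)*f(39) = 0*((1/2)/39) = 0*((1/2)*(1/39)) = 0*(1/78) = 0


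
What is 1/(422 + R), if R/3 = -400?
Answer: -1/778 ≈ -0.0012853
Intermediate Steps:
R = -1200 (R = 3*(-400) = -1200)
1/(422 + R) = 1/(422 - 1200) = 1/(-778) = -1/778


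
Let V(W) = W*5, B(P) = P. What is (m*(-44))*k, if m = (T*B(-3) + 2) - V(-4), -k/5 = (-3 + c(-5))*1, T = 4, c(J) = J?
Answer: -17600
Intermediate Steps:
V(W) = 5*W
k = 40 (k = -5*(-3 - 5) = -(-40) = -5*(-8) = 40)
m = 10 (m = (4*(-3) + 2) - 5*(-4) = (-12 + 2) - 1*(-20) = -10 + 20 = 10)
(m*(-44))*k = (10*(-44))*40 = -440*40 = -17600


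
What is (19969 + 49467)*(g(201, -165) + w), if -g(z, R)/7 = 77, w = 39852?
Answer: 2729737468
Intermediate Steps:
g(z, R) = -539 (g(z, R) = -7*77 = -539)
(19969 + 49467)*(g(201, -165) + w) = (19969 + 49467)*(-539 + 39852) = 69436*39313 = 2729737468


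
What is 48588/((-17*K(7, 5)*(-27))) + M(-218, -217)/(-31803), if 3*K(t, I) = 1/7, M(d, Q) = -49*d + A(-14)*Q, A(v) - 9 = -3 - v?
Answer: 1201748758/540651 ≈ 2222.8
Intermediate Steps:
A(v) = 6 - v (A(v) = 9 + (-3 - v) = 6 - v)
M(d, Q) = -49*d + 20*Q (M(d, Q) = -49*d + (6 - 1*(-14))*Q = -49*d + (6 + 14)*Q = -49*d + 20*Q)
K(t, I) = 1/21 (K(t, I) = (1/3)/7 = (1/3)*(1/7) = 1/21)
48588/((-17*K(7, 5)*(-27))) + M(-218, -217)/(-31803) = 48588/((-17*1/21*(-27))) + (-49*(-218) + 20*(-217))/(-31803) = 48588/((-17/21*(-27))) + (10682 - 4340)*(-1/31803) = 48588/(153/7) + 6342*(-1/31803) = 48588*(7/153) - 2114/10601 = 113372/51 - 2114/10601 = 1201748758/540651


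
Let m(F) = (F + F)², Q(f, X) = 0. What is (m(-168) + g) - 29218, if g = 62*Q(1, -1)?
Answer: 83678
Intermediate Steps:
m(F) = 4*F² (m(F) = (2*F)² = 4*F²)
g = 0 (g = 62*0 = 0)
(m(-168) + g) - 29218 = (4*(-168)² + 0) - 29218 = (4*28224 + 0) - 29218 = (112896 + 0) - 29218 = 112896 - 29218 = 83678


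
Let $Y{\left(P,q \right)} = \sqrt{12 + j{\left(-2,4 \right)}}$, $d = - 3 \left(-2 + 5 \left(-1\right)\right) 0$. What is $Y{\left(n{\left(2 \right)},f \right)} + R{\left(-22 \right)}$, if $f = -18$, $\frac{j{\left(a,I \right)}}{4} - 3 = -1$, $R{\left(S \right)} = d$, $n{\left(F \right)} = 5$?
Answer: $2 \sqrt{5} \approx 4.4721$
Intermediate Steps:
$d = 0$ ($d = - 3 \left(-2 - 5\right) 0 = \left(-3\right) \left(-7\right) 0 = 21 \cdot 0 = 0$)
$R{\left(S \right)} = 0$
$j{\left(a,I \right)} = 8$ ($j{\left(a,I \right)} = 12 + 4 \left(-1\right) = 12 - 4 = 8$)
$Y{\left(P,q \right)} = 2 \sqrt{5}$ ($Y{\left(P,q \right)} = \sqrt{12 + 8} = \sqrt{20} = 2 \sqrt{5}$)
$Y{\left(n{\left(2 \right)},f \right)} + R{\left(-22 \right)} = 2 \sqrt{5} + 0 = 2 \sqrt{5}$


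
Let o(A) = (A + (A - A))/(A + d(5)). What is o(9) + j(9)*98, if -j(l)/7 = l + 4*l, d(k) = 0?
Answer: -30869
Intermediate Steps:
j(l) = -35*l (j(l) = -7*(l + 4*l) = -35*l)
o(A) = 1 (o(A) = (A + (A - A))/(A + 0) = (A + 0)/A = A/A = 1)
o(9) + j(9)*98 = 1 - 35*9*98 = 1 - 315*98 = 1 - 30870 = -30869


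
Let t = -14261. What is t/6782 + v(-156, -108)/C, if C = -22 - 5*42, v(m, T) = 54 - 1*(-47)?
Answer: -1996767/786712 ≈ -2.5381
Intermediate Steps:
v(m, T) = 101 (v(m, T) = 54 + 47 = 101)
C = -232 (C = -22 - 210 = -232)
t/6782 + v(-156, -108)/C = -14261/6782 + 101/(-232) = -14261*1/6782 + 101*(-1/232) = -14261/6782 - 101/232 = -1996767/786712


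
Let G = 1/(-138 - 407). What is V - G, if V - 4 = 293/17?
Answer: 196762/9265 ≈ 21.237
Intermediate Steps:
V = 361/17 (V = 4 + 293/17 = 361/17 ≈ 21.235)
G = -1/545 (G = 1/(-545) = -1/545 ≈ -0.0018349)
V - G = 361/17 - 1*(-1/545) = 361/17 + 1/545 = 196762/9265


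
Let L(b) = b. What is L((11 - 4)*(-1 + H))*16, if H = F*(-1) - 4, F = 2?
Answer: -784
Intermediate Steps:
H = -6 (H = 2*(-1) - 4 = -2 - 4 = -6)
L((11 - 4)*(-1 + H))*16 = ((11 - 4)*(-1 - 6))*16 = (7*(-7))*16 = -49*16 = -784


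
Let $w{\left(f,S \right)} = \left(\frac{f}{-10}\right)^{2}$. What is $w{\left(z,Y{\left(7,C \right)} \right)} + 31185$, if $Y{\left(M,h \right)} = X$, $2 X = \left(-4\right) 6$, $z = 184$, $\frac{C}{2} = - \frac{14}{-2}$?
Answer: $\frac{788089}{25} \approx 31524.0$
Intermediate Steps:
$C = 14$ ($C = 2 \left(- \frac{14}{-2}\right) = 2 \left(\left(-14\right) \left(- \frac{1}{2}\right)\right) = 2 \cdot 7 = 14$)
$X = -12$ ($X = \frac{\left(-4\right) 6}{2} = \frac{1}{2} \left(-24\right) = -12$)
$Y{\left(M,h \right)} = -12$
$w{\left(f,S \right)} = \frac{f^{2}}{100}$ ($w{\left(f,S \right)} = \left(f \left(- \frac{1}{10}\right)\right)^{2} = \left(- \frac{f}{10}\right)^{2} = \frac{f^{2}}{100}$)
$w{\left(z,Y{\left(7,C \right)} \right)} + 31185 = \frac{184^{2}}{100} + 31185 = \frac{1}{100} \cdot 33856 + 31185 = \frac{8464}{25} + 31185 = \frac{788089}{25}$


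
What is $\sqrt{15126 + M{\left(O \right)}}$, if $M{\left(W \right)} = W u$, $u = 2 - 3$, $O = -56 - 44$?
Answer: $\sqrt{15226} \approx 123.39$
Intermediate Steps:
$O = -100$ ($O = -56 - 44 = -100$)
$u = -1$ ($u = 2 - 3 = -1$)
$M{\left(W \right)} = - W$ ($M{\left(W \right)} = W \left(-1\right) = - W$)
$\sqrt{15126 + M{\left(O \right)}} = \sqrt{15126 - -100} = \sqrt{15126 + 100} = \sqrt{15226}$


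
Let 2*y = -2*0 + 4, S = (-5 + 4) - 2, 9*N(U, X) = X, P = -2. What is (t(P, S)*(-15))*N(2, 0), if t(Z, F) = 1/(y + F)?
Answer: 0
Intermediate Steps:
N(U, X) = X/9
S = -3 (S = -1 - 2 = -3)
y = 2 (y = (-2*0 + 4)/2 = (0 + 4)/2 = (½)*4 = 2)
t(Z, F) = 1/(2 + F)
(t(P, S)*(-15))*N(2, 0) = (-15/(2 - 3))*((⅑)*0) = (-15/(-1))*0 = -1*(-15)*0 = 15*0 = 0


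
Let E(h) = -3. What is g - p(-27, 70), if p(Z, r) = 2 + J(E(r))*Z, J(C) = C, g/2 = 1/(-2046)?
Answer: -84910/1023 ≈ -83.001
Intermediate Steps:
g = -1/1023 (g = 2/(-2046) = 2*(-1/2046) = -1/1023 ≈ -0.00097752)
p(Z, r) = 2 - 3*Z
g - p(-27, 70) = -1/1023 - (2 - 3*(-27)) = -1/1023 - (2 + 81) = -1/1023 - 1*83 = -1/1023 - 83 = -84910/1023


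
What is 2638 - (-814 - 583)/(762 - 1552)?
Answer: 2082623/790 ≈ 2636.2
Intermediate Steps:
2638 - (-814 - 583)/(762 - 1552) = 2638 - (-1397)/(-790) = 2638 - (-1397)*(-1)/790 = 2638 - 1*1397/790 = 2638 - 1397/790 = 2082623/790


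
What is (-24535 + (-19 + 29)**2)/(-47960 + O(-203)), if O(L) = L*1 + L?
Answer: 2715/5374 ≈ 0.50521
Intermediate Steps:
O(L) = 2*L (O(L) = L + L = 2*L)
(-24535 + (-19 + 29)**2)/(-47960 + O(-203)) = (-24535 + (-19 + 29)**2)/(-47960 + 2*(-203)) = (-24535 + 10**2)/(-47960 - 406) = (-24535 + 100)/(-48366) = -24435*(-1/48366) = 2715/5374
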